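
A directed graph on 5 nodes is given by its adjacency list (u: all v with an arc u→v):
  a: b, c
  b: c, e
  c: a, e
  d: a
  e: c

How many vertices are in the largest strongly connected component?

4

{a, b, c, e} are all mutually reachable — one SCC of size 4.
{d} is an SCC by itself.
The largest has 4 vertices.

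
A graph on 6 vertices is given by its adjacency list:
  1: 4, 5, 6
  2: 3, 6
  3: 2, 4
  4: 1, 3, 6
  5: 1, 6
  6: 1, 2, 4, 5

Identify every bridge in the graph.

The edges on the cycle 4-3-2-6-4 are not bridges since each lies on that cycle.
Every edge lies on some cycle, so there are no bridges.

none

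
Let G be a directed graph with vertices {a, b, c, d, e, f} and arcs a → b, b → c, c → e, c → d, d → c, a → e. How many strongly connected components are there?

{c, d} are all mutually reachable — one SCC of size 2.
{a} is an SCC by itself.
{e} is an SCC by itself.
{b} is an SCC by itself.
{f} is an SCC by itself.
That gives 5 strongly connected components.

5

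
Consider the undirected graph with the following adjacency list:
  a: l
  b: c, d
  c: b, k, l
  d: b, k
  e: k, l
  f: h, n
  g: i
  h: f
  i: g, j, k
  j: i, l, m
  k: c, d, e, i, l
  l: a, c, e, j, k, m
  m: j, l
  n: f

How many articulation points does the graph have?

3

Removing f increases the component count from 2 to 3, so f is a cut vertex.
Removing i increases the component count from 2 to 3, so i is a cut vertex.
Removing l increases the component count from 2 to 3, so l is a cut vertex.
By contrast removing e leaves 2 components; it is not a cut vertex. No other vertex is a cut vertex either.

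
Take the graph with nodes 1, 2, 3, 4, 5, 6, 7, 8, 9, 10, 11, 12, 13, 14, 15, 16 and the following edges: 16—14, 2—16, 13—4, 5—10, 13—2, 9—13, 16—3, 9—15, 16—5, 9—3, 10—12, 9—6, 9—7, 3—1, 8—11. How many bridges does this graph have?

10

The edges on the cycle 9-13-2-16-3-9 are not bridges since each lies on that cycle.
But removing 9—6 disconnects 9 from 6; removing 12—10 disconnects 12 from 10; removing 5—10 disconnects 5 from 10; removing 16—5 disconnects 16 from 5 — these are bridges.
In total 10 edges are bridges.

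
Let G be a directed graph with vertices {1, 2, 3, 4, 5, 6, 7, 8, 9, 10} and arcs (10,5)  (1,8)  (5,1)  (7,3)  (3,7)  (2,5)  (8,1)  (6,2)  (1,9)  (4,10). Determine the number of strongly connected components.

{1, 8} are all mutually reachable — one SCC of size 2.
{3, 7} are all mutually reachable — one SCC of size 2.
{9} is an SCC by itself.
{6} is an SCC by itself.
{4} is an SCC by itself.
(and 3 more singleton SCCs)
That gives 8 strongly connected components.

8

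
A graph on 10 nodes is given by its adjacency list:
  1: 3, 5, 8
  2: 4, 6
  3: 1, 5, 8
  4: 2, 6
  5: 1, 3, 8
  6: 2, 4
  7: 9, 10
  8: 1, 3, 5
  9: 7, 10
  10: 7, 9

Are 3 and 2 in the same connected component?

The component containing 3 is {1, 3, 5, 8}, and 2 is not in it.

No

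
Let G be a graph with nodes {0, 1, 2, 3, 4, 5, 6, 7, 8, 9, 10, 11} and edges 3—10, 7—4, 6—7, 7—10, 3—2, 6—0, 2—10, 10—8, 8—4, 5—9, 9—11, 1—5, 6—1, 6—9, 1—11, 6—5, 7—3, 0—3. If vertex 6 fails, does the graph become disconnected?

Deleting 6 raises the number of components from 1 to 2, so 6 is a cut vertex.

Yes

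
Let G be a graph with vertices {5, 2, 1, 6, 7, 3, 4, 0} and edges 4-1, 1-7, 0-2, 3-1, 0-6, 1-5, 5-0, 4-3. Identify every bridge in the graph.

0-2, 0-5, 0-6, 1-5, 1-7

The edges on the cycle 4-3-1-4 are not bridges since each lies on that cycle.
But removing 5-0 disconnects 5 from 0; removing 1-5 disconnects 1 from 5; removing 1-7 disconnects 1 from 7; removing 0-6 disconnects 0 from 6 — these are bridges.
In total 5 edges are bridges.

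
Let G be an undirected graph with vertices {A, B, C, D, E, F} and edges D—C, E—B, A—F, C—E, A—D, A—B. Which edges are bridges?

A-F

The edges on the cycle A-D-C-E-B-A are not bridges since each lies on that cycle.
But removing A—F disconnects A from F — this is a bridge.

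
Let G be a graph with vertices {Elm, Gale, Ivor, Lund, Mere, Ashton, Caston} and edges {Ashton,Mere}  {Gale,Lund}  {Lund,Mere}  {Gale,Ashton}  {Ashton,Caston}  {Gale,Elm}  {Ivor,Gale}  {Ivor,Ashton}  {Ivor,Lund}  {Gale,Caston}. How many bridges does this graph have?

The edges on the cycle Ivor-Gale-Lund-Ivor are not bridges since each lies on that cycle.
But removing Gale - Elm disconnects Gale from Elm — this is a bridge.

1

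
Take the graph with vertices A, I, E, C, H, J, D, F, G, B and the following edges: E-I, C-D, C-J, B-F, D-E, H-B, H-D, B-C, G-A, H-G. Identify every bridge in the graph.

The edges on the cycle H-B-C-D-H are not bridges since each lies on that cycle.
But removing B-F disconnects B from F; removing D-E disconnects D from E; removing C-J disconnects C from J; removing H-G disconnects H from G — these are bridges.
In total 6 edges are bridges.

A-G, B-F, C-J, D-E, E-I, G-H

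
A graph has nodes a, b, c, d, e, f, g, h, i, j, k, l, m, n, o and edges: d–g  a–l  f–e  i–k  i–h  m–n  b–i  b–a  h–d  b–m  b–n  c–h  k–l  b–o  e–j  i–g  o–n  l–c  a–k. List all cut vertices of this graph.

b, e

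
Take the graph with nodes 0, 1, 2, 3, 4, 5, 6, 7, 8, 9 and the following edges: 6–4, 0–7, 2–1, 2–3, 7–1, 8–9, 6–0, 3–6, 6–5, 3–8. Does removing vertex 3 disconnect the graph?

Deleting 3 raises the number of components from 1 to 2, so 3 is a cut vertex.

Yes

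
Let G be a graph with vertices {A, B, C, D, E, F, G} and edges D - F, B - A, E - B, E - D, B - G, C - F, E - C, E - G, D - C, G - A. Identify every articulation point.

E

Removing E increases the component count from 1 to 2, so E is a cut vertex.
By contrast removing A leaves 1 component; it is not a cut vertex. No other vertex is a cut vertex either.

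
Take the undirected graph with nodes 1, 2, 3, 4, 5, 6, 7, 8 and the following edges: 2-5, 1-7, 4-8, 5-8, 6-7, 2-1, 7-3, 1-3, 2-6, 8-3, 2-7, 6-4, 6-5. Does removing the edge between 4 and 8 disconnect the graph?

No

After removing 4-8, the path 4-6-5-8 still connects them, so the edge is not a bridge.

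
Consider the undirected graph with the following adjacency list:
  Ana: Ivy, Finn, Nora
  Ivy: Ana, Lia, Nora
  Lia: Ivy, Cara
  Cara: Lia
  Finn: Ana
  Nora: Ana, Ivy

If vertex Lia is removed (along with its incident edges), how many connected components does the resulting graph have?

2

With Lia gone, the remaining components are: {Cara}; {Ana, Ivy, Finn, Nora}.
That is 2 components.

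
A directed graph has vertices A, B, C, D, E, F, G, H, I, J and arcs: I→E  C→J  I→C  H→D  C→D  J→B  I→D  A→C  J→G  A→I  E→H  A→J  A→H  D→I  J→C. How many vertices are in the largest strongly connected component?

6

{C, D, E, H, I, J} are all mutually reachable — one SCC of size 6.
{B} is an SCC by itself.
{F} is an SCC by itself.
{G} is an SCC by itself.
{A} is an SCC by itself.
The largest has 6 vertices.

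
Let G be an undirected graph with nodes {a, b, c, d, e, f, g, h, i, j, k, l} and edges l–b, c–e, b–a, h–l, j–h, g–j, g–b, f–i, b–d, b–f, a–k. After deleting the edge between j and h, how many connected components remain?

j and h are still connected via j-g-b-l-h, so the component count stays at 2.

2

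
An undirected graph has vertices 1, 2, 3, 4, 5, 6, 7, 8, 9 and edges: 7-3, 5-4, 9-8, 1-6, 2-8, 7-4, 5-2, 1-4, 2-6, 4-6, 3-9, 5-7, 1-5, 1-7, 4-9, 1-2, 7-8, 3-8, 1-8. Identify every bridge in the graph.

none

The edges on the cycle 1-5-4-7-1 are not bridges since each lies on that cycle.
Every edge lies on some cycle, so there are no bridges.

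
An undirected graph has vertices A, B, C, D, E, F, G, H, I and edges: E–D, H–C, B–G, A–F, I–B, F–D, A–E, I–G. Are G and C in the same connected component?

No

The component containing G is {B, G, I}, and C is not in it.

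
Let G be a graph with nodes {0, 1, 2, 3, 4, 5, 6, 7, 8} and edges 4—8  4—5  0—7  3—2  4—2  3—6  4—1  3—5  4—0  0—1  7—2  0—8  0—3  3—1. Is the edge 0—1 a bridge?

No

After removing 0—1, the path 0-4-1 still connects them, so the edge is not a bridge.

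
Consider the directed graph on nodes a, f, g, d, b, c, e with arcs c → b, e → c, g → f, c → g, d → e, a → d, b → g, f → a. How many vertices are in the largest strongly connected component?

{a, b, c, d, e, f, g} are all mutually reachable — one SCC of size 7.
The largest has 7 vertices.

7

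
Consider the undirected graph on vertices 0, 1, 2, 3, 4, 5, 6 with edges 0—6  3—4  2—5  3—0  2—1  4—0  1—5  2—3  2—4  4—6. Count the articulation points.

Removing 2 increases the component count from 1 to 2, so 2 is a cut vertex.
By contrast removing 4 leaves 1 component; it is not a cut vertex. No other vertex is a cut vertex either.

1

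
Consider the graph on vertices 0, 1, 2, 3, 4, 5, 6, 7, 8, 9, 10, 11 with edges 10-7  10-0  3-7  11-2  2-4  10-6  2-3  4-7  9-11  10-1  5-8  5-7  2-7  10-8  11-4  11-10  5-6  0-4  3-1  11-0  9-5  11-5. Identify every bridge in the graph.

none

The edges on the cycle 9-11-10-8-5-9 are not bridges since each lies on that cycle.
Every edge lies on some cycle, so there are no bridges.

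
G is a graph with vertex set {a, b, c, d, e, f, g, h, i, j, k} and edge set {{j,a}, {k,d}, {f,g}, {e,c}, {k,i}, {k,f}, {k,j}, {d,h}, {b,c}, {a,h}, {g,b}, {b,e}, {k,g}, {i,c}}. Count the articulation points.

Removing k increases the component count from 1 to 2, so k is a cut vertex.
By contrast removing c leaves 1 component; it is not a cut vertex. No other vertex is a cut vertex either.

1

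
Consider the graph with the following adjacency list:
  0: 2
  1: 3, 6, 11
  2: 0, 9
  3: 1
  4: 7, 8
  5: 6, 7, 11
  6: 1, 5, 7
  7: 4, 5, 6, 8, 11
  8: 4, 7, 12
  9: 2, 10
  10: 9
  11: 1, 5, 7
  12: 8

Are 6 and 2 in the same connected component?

No

The component containing 6 is {1, 3, 4, 5, 6, 7, 8, 11, 12}, and 2 is not in it.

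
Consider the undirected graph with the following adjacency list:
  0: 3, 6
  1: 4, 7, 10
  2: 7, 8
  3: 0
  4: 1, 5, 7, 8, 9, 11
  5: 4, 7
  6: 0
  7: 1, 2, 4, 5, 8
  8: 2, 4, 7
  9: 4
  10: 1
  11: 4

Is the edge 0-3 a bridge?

Yes

Removing 0-3 leaves no path between 0 and 3: the component count goes from 2 to 3. So it is a bridge.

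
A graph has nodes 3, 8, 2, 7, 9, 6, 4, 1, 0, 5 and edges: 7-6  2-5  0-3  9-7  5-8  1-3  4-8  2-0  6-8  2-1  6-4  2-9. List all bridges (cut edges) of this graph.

none

The edges on the cycle 2-1-3-0-2 are not bridges since each lies on that cycle.
Every edge lies on some cycle, so there are no bridges.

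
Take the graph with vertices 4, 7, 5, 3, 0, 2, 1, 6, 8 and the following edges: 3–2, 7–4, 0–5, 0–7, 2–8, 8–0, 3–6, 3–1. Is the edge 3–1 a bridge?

Removing 3–1 leaves no path between 3 and 1: the component count goes from 1 to 2. So it is a bridge.

Yes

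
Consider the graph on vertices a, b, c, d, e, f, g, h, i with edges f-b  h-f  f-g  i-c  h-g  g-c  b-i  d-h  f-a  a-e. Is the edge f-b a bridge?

No

After removing f-b, the path f-g-c-i-b still connects them, so the edge is not a bridge.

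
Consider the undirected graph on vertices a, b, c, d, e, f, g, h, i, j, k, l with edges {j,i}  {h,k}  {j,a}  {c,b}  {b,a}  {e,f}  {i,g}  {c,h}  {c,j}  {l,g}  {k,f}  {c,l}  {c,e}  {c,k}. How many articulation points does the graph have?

Removing c increases the component count from 2 to 3, so c is a cut vertex.
By contrast removing a leaves 2 components; it is not a cut vertex. No other vertex is a cut vertex either.

1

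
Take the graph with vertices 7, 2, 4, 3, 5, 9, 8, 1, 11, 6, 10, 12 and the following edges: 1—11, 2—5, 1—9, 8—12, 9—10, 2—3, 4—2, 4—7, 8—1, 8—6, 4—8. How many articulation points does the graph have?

Removing 1 increases the component count from 1 to 3, so 1 is a cut vertex.
Removing 2 increases the component count from 1 to 3, so 2 is a cut vertex.
Removing 4 increases the component count from 1 to 3, so 4 is a cut vertex.
Likewise 8, 9 are cut vertices.
By contrast removing 10 leaves 1 component; it is not a cut vertex. No other vertex is a cut vertex either.

5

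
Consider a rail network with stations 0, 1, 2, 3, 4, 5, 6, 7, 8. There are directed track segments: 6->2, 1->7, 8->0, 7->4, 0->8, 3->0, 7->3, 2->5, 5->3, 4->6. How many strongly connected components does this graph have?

8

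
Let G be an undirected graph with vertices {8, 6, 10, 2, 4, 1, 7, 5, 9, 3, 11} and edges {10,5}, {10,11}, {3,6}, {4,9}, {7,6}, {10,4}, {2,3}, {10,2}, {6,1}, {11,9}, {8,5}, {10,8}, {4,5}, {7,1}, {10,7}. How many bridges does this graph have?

0

The edges on the cycle 10-8-5-10 are not bridges since each lies on that cycle.
Every edge lies on some cycle, so there are no bridges.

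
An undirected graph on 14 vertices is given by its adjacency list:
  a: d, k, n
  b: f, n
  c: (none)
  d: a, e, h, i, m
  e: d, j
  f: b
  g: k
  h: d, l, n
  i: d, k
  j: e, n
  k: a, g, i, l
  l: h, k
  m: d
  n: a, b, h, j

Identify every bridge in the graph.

b-f, b-n, d-m, g-k

The edges on the cycle a-k-i-d-a are not bridges since each lies on that cycle.
But removing f-b disconnects f from b; removing n-b disconnects n from b; removing m-d disconnects m from d; removing g-k disconnects g from k — these are bridges.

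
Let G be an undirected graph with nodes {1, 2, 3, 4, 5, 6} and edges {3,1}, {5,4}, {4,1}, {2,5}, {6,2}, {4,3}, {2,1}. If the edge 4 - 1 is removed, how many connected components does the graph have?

1

4 and 1 are still connected via 4-3-1, so the component count stays at 1.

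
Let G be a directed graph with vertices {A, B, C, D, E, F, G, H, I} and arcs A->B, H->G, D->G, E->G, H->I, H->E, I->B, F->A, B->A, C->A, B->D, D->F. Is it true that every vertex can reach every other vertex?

No

There is no directed path from H to C, so the graph is not strongly connected.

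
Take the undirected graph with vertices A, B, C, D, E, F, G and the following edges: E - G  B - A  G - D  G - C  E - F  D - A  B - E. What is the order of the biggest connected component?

Starting from A we can reach A, B, C, D, E, F, G. That is one component of size 7.
The largest has 7 vertices.

7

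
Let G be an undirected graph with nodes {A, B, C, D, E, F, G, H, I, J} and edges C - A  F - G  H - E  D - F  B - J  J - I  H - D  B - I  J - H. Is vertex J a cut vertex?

Yes

Deleting J raises the number of components from 2 to 3, so J is a cut vertex.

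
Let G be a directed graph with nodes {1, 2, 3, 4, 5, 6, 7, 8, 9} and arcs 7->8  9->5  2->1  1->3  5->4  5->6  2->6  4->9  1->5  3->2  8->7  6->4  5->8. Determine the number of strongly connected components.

3

{4, 5, 6, 9} are all mutually reachable — one SCC of size 4.
{1, 2, 3} are all mutually reachable — one SCC of size 3.
{7, 8} are all mutually reachable — one SCC of size 2.
That gives 3 strongly connected components.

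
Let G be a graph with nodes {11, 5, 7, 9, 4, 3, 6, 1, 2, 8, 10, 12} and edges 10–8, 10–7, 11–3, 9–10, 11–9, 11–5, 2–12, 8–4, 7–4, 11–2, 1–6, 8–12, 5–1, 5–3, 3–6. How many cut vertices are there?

Removing 11 increases the component count from 1 to 2, so 11 is a cut vertex.
By contrast removing 2 leaves 1 component; it is not a cut vertex. No other vertex is a cut vertex either.

1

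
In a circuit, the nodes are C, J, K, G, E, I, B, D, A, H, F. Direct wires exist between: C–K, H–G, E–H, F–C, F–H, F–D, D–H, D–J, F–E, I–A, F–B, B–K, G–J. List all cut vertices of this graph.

F

Removing F increases the component count from 2 to 3, so F is a cut vertex.
By contrast removing H leaves 2 components; it is not a cut vertex. No other vertex is a cut vertex either.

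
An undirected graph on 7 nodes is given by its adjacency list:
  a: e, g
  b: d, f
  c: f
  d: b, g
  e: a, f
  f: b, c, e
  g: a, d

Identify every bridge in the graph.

The edges on the cycle b-d-g-a-e-f-b are not bridges since each lies on that cycle.
But removing f-c disconnects f from c — this is a bridge.

c-f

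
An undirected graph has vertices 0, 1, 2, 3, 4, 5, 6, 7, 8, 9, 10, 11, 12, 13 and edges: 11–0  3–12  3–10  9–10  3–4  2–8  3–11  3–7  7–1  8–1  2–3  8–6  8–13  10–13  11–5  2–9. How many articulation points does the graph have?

3

Removing 3 increases the component count from 1 to 4, so 3 is a cut vertex.
Removing 8 increases the component count from 1 to 2, so 8 is a cut vertex.
Removing 11 increases the component count from 1 to 3, so 11 is a cut vertex.
By contrast removing 2 leaves 1 component; it is not a cut vertex. No other vertex is a cut vertex either.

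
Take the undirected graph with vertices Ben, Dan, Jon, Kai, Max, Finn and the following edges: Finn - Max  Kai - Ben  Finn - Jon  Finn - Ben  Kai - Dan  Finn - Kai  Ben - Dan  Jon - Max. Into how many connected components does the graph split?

1

Starting from Ben we can reach Ben, Dan, Jon, Kai, Max, Finn. That is one component of size 6.
Total: 1 component.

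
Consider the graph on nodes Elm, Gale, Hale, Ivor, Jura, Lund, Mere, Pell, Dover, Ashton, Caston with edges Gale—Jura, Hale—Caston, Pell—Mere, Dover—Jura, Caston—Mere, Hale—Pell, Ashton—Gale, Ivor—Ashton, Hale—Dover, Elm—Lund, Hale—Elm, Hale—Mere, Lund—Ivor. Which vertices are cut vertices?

Hale

Removing Hale increases the component count from 1 to 2, so Hale is a cut vertex.
By contrast removing Caston leaves 1 component; it is not a cut vertex. No other vertex is a cut vertex either.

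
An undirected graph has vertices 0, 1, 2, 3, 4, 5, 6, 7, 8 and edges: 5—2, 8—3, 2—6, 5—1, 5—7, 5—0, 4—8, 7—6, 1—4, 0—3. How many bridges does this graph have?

0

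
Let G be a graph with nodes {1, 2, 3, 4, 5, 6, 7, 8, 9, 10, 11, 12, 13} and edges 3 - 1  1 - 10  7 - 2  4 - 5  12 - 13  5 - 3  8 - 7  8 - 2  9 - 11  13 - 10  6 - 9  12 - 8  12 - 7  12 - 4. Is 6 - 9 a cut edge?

Yes

Removing 6 - 9 leaves no path between 6 and 9: the component count goes from 2 to 3. So it is a bridge.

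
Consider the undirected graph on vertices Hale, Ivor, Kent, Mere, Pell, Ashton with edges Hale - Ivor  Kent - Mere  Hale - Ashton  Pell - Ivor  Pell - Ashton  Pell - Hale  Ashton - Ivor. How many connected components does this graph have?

2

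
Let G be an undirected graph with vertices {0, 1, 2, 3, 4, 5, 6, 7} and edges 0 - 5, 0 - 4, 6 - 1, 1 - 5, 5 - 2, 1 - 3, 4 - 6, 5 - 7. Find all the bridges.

1-3, 2-5, 5-7

The edges on the cycle 0-4-6-1-5-0 are not bridges since each lies on that cycle.
But removing 5 - 2 disconnects 5 from 2; removing 1 - 3 disconnects 1 from 3; removing 5 - 7 disconnects 5 from 7 — these are bridges.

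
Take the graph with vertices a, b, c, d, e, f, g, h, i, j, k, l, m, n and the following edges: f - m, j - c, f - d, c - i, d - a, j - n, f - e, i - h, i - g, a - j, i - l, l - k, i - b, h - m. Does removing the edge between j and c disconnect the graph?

After removing j - c, the path j-a-d-f-m-h-i-c still connects them, so the edge is not a bridge.

No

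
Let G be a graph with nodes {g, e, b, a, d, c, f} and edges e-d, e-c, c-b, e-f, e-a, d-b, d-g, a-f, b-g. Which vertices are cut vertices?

e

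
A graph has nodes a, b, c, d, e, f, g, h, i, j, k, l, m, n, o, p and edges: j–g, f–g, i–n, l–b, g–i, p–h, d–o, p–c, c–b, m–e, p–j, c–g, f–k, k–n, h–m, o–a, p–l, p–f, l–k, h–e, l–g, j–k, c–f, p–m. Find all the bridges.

The edges on the cycle j-g-i-n-k-j are not bridges since each lies on that cycle.
But removing d–o disconnects d from o; removing o–a disconnects o from a — these are bridges.

a-o, d-o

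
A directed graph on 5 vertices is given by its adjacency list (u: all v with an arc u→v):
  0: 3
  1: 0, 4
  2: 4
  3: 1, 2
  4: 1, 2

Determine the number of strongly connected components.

1

{0, 1, 2, 3, 4} are all mutually reachable — one SCC of size 5.
That gives 1 strongly connected component.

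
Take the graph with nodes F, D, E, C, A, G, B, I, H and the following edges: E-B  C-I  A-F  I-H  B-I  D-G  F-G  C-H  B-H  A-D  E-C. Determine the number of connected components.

2

Starting from A we can reach A, D, F, G. That is one component of size 4.
Starting from B we can reach B, C, E, H, I. That is one component of size 5.
Total: 2 components.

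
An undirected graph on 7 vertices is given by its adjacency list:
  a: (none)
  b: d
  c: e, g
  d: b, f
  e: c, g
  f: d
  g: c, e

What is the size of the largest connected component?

3

a is isolated — a component by itself.
Starting from c we can reach c, e, g. That is one component of size 3.
Starting from b we can reach b, d, f. That is one component of size 3.
The largest has 3 vertices.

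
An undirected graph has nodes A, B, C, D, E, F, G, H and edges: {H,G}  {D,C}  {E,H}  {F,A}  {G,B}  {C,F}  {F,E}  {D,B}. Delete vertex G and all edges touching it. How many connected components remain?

With G gone, the remaining components are: {A, B, C, D, E, F, H}.
That is 1 component.

1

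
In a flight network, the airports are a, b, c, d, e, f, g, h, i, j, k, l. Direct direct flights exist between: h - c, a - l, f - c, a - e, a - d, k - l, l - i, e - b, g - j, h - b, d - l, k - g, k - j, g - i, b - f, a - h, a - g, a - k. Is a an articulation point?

Yes

Deleting a raises the number of components from 1 to 2, so a is a cut vertex.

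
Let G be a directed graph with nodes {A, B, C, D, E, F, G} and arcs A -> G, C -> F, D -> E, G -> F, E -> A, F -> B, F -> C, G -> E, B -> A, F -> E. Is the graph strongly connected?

There is no directed path from E to D, so the graph is not strongly connected.

No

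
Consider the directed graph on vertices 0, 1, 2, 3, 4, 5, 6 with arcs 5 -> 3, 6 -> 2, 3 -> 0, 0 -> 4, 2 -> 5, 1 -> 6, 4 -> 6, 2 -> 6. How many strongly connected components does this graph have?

2

{0, 2, 3, 4, 5, 6} are all mutually reachable — one SCC of size 6.
{1} is an SCC by itself.
That gives 2 strongly connected components.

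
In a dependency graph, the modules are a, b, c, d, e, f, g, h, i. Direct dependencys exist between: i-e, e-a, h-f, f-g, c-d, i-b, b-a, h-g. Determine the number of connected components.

Starting from c we can reach c, d. That is one component of size 2.
Starting from f we can reach f, g, h. That is one component of size 3.
Starting from a we can reach a, b, e, i. That is one component of size 4.
Total: 3 components.

3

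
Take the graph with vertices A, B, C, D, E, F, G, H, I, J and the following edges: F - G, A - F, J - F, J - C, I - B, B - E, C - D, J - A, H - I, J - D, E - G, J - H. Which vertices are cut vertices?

J

Removing J increases the component count from 1 to 2, so J is a cut vertex.
By contrast removing H leaves 1 component; it is not a cut vertex. No other vertex is a cut vertex either.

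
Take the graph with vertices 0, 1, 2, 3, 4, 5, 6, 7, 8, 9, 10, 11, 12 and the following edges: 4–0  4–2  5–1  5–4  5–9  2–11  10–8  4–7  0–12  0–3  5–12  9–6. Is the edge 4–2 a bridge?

Yes

Removing 4–2 leaves no path between 4 and 2: the component count goes from 2 to 3. So it is a bridge.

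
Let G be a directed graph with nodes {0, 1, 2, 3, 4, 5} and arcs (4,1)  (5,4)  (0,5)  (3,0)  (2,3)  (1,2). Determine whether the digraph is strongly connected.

Yes

From 2 we can reach every vertex (0, 1, 2, 3, 4, 5), and every vertex can reach 2 (0, 1, 2, 3, 4, 5). So the whole graph is one strongly connected component.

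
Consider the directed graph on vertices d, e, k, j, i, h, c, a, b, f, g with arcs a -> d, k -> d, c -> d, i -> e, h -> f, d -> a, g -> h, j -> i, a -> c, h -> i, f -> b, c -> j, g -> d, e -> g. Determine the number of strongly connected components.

{a, c, d, e, g, h, i, j} are all mutually reachable — one SCC of size 8.
{f} is an SCC by itself.
{k} is an SCC by itself.
{b} is an SCC by itself.
That gives 4 strongly connected components.

4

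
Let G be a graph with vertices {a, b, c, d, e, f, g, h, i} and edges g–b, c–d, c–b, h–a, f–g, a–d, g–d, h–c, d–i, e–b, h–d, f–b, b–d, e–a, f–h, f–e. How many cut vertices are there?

Removing d increases the component count from 1 to 2, so d is a cut vertex.
By contrast removing e leaves 1 component; it is not a cut vertex. No other vertex is a cut vertex either.

1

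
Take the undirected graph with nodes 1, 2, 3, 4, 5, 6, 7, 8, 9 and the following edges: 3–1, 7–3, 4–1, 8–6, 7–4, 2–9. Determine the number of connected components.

4

5 is isolated — a component by itself.
Starting from 2 we can reach 2, 9. That is one component of size 2.
Starting from 6 we can reach 6, 8. That is one component of size 2.
Starting from 1 we can reach 1, 3, 4, 7. That is one component of size 4.
Total: 4 components.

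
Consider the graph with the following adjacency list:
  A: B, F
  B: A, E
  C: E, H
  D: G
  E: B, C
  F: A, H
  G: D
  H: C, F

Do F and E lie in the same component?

From F we can reach A, B, C, E, F, H, which includes E.

Yes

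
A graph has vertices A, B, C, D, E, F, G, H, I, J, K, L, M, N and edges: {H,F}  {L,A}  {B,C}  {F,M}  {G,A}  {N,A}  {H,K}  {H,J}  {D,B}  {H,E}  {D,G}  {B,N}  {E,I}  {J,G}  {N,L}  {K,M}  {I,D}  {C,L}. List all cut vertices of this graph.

H

Removing H increases the component count from 1 to 2, so H is a cut vertex.
By contrast removing E leaves 1 component; it is not a cut vertex. No other vertex is a cut vertex either.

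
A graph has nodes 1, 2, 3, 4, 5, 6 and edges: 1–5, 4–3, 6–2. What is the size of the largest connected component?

2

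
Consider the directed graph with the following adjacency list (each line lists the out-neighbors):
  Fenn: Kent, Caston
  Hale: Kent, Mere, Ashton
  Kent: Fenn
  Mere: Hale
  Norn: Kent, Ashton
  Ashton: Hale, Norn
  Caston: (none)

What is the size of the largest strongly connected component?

{Hale, Mere, Norn, Ashton} are all mutually reachable — one SCC of size 4.
{Fenn, Kent} are all mutually reachable — one SCC of size 2.
{Caston} is an SCC by itself.
The largest has 4 vertices.

4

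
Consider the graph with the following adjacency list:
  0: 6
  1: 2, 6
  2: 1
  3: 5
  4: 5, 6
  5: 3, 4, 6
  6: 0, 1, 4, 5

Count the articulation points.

Removing 1 increases the component count from 1 to 2, so 1 is a cut vertex.
Removing 5 increases the component count from 1 to 2, so 5 is a cut vertex.
Removing 6 increases the component count from 1 to 3, so 6 is a cut vertex.
By contrast removing 0 leaves 1 component; it is not a cut vertex. No other vertex is a cut vertex either.

3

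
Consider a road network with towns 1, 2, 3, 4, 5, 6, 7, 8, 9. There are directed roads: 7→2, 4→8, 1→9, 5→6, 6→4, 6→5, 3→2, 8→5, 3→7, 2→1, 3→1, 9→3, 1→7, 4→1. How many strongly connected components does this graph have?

{1, 2, 3, 7, 9} are all mutually reachable — one SCC of size 5.
{4, 5, 6, 8} are all mutually reachable — one SCC of size 4.
That gives 2 strongly connected components.

2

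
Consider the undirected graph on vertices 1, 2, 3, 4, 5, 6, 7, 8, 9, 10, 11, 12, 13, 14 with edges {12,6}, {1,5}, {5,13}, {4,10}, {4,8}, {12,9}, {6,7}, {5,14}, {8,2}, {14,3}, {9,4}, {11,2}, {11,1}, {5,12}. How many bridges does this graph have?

6

The edges on the cycle 11-1-5-12-9-4-8-2-11 are not bridges since each lies on that cycle.
But removing 14—3 disconnects 14 from 3; removing 6—7 disconnects 6 from 7; removing 6—12 disconnects 6 from 12; removing 5—13 disconnects 5 from 13 — these are bridges.
In total 6 edges are bridges.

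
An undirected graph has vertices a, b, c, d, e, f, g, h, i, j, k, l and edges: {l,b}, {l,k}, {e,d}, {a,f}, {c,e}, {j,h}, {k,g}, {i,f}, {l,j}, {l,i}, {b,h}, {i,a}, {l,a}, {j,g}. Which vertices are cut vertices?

Removing e increases the component count from 2 to 3, so e is a cut vertex.
Removing l increases the component count from 2 to 3, so l is a cut vertex.
By contrast removing a leaves 2 components; it is not a cut vertex. No other vertex is a cut vertex either.

e, l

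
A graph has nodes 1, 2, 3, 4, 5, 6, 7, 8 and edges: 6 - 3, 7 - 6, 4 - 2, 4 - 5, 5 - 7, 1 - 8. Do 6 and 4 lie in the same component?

Yes

From 6 we can reach 2, 3, 4, 5, 6, 7, which includes 4.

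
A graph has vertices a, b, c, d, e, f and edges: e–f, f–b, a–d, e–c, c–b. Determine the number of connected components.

2

Starting from a we can reach a, d. That is one component of size 2.
Starting from b we can reach b, c, e, f. That is one component of size 4.
Total: 2 components.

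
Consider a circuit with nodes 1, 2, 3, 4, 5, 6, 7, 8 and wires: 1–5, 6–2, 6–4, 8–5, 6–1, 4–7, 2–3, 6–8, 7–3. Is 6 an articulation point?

Deleting 6 raises the number of components from 1 to 2, so 6 is a cut vertex.

Yes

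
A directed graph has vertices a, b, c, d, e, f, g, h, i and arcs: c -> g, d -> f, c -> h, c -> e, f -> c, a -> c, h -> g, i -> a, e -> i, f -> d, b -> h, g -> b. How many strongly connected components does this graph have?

{a, c, e, i} are all mutually reachable — one SCC of size 4.
{b, g, h} are all mutually reachable — one SCC of size 3.
{d, f} are all mutually reachable — one SCC of size 2.
That gives 3 strongly connected components.

3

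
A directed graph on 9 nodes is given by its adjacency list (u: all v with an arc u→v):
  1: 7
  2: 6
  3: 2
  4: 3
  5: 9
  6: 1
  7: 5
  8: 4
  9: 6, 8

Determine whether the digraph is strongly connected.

Yes

From 7 we can reach every vertex (1, 2, 3, 4, 5, 6, 7, 8, 9), and every vertex can reach 7 (1, 2, 3, 4, 5, 6, 7, 8, 9). So the whole graph is one strongly connected component.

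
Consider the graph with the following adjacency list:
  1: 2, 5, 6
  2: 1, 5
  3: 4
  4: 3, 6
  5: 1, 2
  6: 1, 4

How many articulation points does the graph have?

Removing 1 increases the component count from 1 to 2, so 1 is a cut vertex.
Removing 4 increases the component count from 1 to 2, so 4 is a cut vertex.
Removing 6 increases the component count from 1 to 2, so 6 is a cut vertex.
By contrast removing 5 leaves 1 component; it is not a cut vertex. No other vertex is a cut vertex either.

3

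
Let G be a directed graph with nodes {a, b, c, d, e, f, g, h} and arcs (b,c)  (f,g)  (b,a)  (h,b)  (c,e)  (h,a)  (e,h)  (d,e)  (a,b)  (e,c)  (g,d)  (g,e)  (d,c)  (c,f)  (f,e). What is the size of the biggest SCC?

8

{a, b, c, d, e, f, g, h} are all mutually reachable — one SCC of size 8.
The largest has 8 vertices.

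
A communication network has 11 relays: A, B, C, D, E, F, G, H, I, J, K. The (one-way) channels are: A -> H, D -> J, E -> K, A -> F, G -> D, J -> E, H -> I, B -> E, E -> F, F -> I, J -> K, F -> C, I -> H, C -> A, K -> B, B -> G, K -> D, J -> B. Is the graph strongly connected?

There is no directed path from H to C, so the graph is not strongly connected.

No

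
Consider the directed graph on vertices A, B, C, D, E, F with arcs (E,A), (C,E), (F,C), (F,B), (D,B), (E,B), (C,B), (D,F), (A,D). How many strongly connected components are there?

2

{A, C, D, E, F} are all mutually reachable — one SCC of size 5.
{B} is an SCC by itself.
That gives 2 strongly connected components.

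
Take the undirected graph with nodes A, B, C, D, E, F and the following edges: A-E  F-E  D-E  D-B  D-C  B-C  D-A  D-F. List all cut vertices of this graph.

D

Removing D increases the component count from 1 to 2, so D is a cut vertex.
By contrast removing B leaves 1 component; it is not a cut vertex. No other vertex is a cut vertex either.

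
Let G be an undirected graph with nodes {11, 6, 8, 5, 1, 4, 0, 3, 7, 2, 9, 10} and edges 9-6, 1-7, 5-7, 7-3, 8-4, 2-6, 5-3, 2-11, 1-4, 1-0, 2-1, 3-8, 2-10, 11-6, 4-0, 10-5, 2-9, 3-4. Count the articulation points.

Removing 2 increases the component count from 1 to 2, so 2 is a cut vertex.
By contrast removing 4 leaves 1 component; it is not a cut vertex. No other vertex is a cut vertex either.

1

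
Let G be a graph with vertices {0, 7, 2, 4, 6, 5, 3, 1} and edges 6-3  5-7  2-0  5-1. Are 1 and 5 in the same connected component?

From 1 we can reach 1, 5, 7, which includes 5.

Yes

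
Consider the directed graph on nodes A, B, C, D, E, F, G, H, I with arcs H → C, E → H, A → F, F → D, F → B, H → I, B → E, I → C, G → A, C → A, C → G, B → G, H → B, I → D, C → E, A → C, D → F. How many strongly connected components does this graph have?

{A, B, C, D, E, F, G, H, I} are all mutually reachable — one SCC of size 9.
That gives 1 strongly connected component.

1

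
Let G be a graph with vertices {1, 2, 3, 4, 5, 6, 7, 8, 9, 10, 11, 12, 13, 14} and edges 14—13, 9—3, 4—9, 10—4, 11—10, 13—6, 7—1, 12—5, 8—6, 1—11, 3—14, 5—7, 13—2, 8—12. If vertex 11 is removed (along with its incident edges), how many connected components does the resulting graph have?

1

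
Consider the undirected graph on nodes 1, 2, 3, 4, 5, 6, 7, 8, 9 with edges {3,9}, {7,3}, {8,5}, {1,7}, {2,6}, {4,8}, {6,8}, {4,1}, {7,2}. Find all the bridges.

3-7, 3-9, 5-8

The edges on the cycle 4-1-7-2-6-8-4 are not bridges since each lies on that cycle.
But removing 9–3 disconnects 9 from 3; removing 8–5 disconnects 8 from 5; removing 7–3 disconnects 7 from 3 — these are bridges.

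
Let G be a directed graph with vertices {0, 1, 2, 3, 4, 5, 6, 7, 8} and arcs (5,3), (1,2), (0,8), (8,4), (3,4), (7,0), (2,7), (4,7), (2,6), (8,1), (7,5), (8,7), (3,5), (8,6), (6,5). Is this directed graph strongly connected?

From 4 we can reach every vertex (0, 1, 2, 3, 4, 5, 6, 7, 8), and every vertex can reach 4 (0, 1, 2, 3, 4, 5, 6, 7, 8). So the whole graph is one strongly connected component.

Yes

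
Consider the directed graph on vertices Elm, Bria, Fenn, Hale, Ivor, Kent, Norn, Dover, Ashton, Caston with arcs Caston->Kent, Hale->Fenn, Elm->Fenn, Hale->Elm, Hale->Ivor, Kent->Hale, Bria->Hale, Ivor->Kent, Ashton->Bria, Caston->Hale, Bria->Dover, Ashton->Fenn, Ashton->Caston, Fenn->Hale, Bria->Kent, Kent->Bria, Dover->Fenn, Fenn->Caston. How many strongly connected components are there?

3

{Elm, Bria, Fenn, Hale, Ivor, Kent, Dover, Caston} are all mutually reachable — one SCC of size 8.
{Ashton} is an SCC by itself.
{Norn} is an SCC by itself.
That gives 3 strongly connected components.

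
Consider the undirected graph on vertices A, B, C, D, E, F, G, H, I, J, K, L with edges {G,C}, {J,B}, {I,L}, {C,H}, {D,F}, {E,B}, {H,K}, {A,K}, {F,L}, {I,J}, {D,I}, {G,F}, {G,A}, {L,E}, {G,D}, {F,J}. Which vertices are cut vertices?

Removing G increases the component count from 1 to 2, so G is a cut vertex.
By contrast removing D leaves 1 component; it is not a cut vertex. No other vertex is a cut vertex either.

G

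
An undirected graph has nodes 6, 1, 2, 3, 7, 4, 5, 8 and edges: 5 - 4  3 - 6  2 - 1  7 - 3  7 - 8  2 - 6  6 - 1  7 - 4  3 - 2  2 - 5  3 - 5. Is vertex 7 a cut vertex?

Yes

Deleting 7 raises the number of components from 1 to 2, so 7 is a cut vertex.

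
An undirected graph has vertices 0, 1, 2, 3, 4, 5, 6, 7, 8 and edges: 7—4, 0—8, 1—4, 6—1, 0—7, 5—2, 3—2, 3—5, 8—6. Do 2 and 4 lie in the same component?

No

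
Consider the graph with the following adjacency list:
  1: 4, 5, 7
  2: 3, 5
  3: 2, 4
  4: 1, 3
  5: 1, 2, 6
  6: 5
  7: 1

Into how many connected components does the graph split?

1

Starting from 1 we can reach 1, 2, 3, 4, 5, 6, 7. That is one component of size 7.
Total: 1 component.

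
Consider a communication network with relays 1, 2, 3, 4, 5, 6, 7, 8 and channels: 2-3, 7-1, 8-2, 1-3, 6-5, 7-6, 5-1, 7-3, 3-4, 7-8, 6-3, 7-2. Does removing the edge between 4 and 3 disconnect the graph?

Yes

Removing 4-3 leaves no path between 4 and 3: the component count goes from 1 to 2. So it is a bridge.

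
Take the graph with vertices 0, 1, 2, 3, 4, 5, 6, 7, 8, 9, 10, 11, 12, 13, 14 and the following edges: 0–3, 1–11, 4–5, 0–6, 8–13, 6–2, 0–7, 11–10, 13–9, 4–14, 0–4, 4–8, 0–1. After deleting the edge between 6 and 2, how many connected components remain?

3

Before removal there are 2 components.
6–2 is a bridge — removing it separates 6's side from 2's side.
After removal: 3 components.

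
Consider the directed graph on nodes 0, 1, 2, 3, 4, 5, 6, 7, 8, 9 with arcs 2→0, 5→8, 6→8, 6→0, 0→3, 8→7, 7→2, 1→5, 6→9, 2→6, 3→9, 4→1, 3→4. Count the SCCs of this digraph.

2

{0, 1, 2, 3, 4, 5, 6, 7, 8} are all mutually reachable — one SCC of size 9.
{9} is an SCC by itself.
That gives 2 strongly connected components.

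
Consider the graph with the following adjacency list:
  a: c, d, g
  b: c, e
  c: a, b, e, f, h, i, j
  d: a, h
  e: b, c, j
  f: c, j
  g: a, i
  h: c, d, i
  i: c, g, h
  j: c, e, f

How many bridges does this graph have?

0

The edges on the cycle c-h-d-a-c are not bridges since each lies on that cycle.
Every edge lies on some cycle, so there are no bridges.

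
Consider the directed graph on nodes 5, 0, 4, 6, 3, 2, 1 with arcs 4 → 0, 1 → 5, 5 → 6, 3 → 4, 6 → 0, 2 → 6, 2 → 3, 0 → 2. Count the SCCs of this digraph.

{0, 2, 3, 4, 6} are all mutually reachable — one SCC of size 5.
{1} is an SCC by itself.
{5} is an SCC by itself.
That gives 3 strongly connected components.

3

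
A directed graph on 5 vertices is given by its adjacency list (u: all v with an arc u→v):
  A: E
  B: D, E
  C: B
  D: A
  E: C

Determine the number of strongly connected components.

{A, B, C, D, E} are all mutually reachable — one SCC of size 5.
That gives 1 strongly connected component.

1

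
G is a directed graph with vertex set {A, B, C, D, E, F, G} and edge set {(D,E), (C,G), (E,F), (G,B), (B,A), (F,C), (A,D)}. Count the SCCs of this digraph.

1

{A, B, C, D, E, F, G} are all mutually reachable — one SCC of size 7.
That gives 1 strongly connected component.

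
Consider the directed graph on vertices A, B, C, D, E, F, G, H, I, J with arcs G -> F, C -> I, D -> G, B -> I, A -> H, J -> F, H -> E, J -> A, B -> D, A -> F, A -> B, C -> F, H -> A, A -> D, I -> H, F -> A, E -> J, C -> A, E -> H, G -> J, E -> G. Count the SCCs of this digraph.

{A, B, D, E, F, G, H, I, J} are all mutually reachable — one SCC of size 9.
{C} is an SCC by itself.
That gives 2 strongly connected components.

2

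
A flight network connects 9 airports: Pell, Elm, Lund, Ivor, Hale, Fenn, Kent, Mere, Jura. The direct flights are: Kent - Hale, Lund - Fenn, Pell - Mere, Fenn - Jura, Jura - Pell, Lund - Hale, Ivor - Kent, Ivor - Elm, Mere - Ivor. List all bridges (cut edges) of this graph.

Elm-Ivor

The edges on the cycle Lund-Fenn-Jura-Pell-Mere-Ivor-Kent-Hale-Lund are not bridges since each lies on that cycle.
But removing Elm - Ivor disconnects Elm from Ivor — this is a bridge.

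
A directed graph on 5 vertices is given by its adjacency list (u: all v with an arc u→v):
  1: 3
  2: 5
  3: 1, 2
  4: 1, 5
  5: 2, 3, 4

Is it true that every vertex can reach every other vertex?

Yes

From 4 we can reach every vertex (1, 2, 3, 4, 5), and every vertex can reach 4 (1, 2, 3, 4, 5). So the whole graph is one strongly connected component.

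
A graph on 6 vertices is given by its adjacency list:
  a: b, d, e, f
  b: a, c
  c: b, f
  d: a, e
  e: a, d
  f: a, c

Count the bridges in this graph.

0

The edges on the cycle a-d-e-a are not bridges since each lies on that cycle.
Every edge lies on some cycle, so there are no bridges.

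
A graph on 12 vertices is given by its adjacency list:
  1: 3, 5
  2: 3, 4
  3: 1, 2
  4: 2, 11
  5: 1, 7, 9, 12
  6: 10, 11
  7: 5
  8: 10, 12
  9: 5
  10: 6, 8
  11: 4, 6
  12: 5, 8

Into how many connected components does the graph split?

Starting from 1 we can reach 1, 2, 3, 4, 5, 6, 7, 8, 9, 10, 11, 12. That is one component of size 12.
Total: 1 component.

1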